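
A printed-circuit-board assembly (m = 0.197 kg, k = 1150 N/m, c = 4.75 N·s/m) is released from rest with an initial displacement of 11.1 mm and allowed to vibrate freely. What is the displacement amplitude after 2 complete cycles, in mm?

ζ = c/(2√(km)) = 4.75/(2√(1150 × 0.197)) = 4.75/30.10 = 0.1578.
Logarithmic decrement δ = 2πζ/√(1 − ζ²) = 2π × 0.1578/√(1 − 0.0249) = 1.004.
After n cycles, x_n/x₀ = e^(−nδ), so x_2 = 11.1 × e^(−2 × 1.004) = 11.1 × 0.1343 = 1.490 mm.

1.49 mm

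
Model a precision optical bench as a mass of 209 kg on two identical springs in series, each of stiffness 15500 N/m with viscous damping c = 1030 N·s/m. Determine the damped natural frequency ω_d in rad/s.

5.57 rad/s

Series springs: 1/k_eq = 2/15500, so k_eq = 15500/2 = 7750 N/m.
ω_n = √(k_eq/m) = √(7750/209) = 6.089 rad/s.
Critical damping c_c = 2√(k_eq·m) = 2√(7750 × 209) = 2545 N·s/m, so ζ = c/c_c = 1030/2545 = 0.4047.
ω_d = ω_n√(1 − ζ²) = 6.089 × √(1 − 0.164) = 5.569 rad/s.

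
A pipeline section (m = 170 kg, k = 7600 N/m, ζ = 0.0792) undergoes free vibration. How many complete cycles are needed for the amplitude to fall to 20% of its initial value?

4 cycles

Logarithmic decrement δ = 2πζ/√(1 − ζ²) = 2π × 0.07920/√(1 − 0.00627) = 0.4992.
x_n/x₀ = e^(−nδ) ≤ 0.2; take ln: n ≥ ln(1/0.2)/δ = 1.609/0.4992 = 3.224.
So 4 complete cycles are required.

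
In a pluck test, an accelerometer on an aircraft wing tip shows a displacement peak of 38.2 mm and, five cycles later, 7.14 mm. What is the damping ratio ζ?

0.0533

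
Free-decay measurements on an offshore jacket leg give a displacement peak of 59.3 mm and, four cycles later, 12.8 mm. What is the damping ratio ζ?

Logarithmic decrement δ = (1/n)·ln(x₀/x_n) = (1/4)·ln(59.3/12.8) = (1/4)·ln(4.633) = 0.3833.
ζ = δ/√(4π² + δ²) = 0.3833/√(39.48 + 0.147) = 0.3833/6.295 = 0.06089.

0.0609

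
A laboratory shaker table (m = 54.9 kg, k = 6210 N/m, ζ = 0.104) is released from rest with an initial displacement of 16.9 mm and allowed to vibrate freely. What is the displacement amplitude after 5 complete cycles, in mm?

0.633 mm

Logarithmic decrement δ = 2πζ/√(1 − ζ²) = 2π × 0.1040/√(1 − 0.0108) = 0.6570.
After n cycles, x_n/x₀ = e^(−nδ), so x_5 = 16.9 × e^(−5 × 0.6570) = 16.9 × 0.03744 = 0.6327 mm.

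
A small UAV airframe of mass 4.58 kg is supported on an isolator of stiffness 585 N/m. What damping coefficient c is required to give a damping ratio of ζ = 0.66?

68.3 N·s/m

c_c = 2√(k·m) = 2√(585.0 × 4.58) = 103.5 N·s/m.
c = ζ·c_c = 0.66 × 103.5 = 68.33 N·s/m.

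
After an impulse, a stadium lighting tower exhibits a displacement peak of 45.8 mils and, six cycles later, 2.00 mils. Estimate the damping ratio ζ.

0.0828

Logarithmic decrement δ = (1/n)·ln(x₀/x_n) = (1/6)·ln(45.8/2.00) = (1/6)·ln(22.90) = 0.5219.
ζ = δ/√(4π² + δ²) = 0.5219/√(39.48 + 0.272) = 0.5219/6.305 = 0.08277.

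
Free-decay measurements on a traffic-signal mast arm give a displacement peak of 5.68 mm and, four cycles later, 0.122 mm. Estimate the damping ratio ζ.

Logarithmic decrement δ = (1/n)·ln(x₀/x_n) = (1/4)·ln(5.68/0.122) = (1/4)·ln(46.56) = 0.9602.
ζ = δ/√(4π² + δ²) = 0.9602/√(39.48 + 0.922) = 0.9602/6.356 = 0.1511.

0.151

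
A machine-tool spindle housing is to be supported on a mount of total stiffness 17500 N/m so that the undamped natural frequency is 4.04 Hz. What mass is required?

ω_n = 2πf_n = 2π × 4.04 = 25.38 rad/s.
m = k/ω_n² = 17500/25.38² = 17500/644.4 = 27.16 kg.

27.2 kg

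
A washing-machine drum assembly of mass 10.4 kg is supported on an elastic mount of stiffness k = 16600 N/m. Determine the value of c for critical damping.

831 N·s/m

c_c = 2√(k·m) = 2√(16600 × 10.4) = 2 × 415.5 = 831.0 N·s/m.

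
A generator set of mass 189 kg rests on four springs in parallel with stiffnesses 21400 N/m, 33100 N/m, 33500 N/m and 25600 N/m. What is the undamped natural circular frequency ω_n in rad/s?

24.5 rad/s

Parallel springs add: k_eq = 21400 + 33100 + 33500 + 25600 = 113600 N/m.
ω_n = √(k_eq/m) = √(113600/189) = √601.1 = 24.52 rad/s.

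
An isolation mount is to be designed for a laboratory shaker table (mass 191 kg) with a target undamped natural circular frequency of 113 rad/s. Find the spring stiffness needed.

k = m·ω_n² = 191 × 113.0² = 191 × 12770 = 2439000 N/m.

2440000 N/m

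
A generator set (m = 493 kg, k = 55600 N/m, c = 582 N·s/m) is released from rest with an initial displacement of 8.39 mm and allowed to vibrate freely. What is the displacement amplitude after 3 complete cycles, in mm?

ζ = c/(2√(km)) = 582/(2√(55600 × 493)) = 582/10470 = 0.05558.
Logarithmic decrement δ = 2πζ/√(1 − ζ²) = 2π × 0.05558/√(1 − 0.00309) = 0.3498.
After n cycles, x_n/x₀ = e^(−nδ), so x_3 = 8.39 × e^(−3 × 0.3498) = 8.39 × 0.3502 = 2.938 mm.

2.94 mm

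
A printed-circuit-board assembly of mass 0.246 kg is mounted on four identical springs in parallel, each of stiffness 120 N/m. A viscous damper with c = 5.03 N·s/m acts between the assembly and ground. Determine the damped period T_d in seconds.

Parallel springs add: k_eq = 4 × 120 = 480.0 N/m.
ω_n = √(k_eq/m) = √(480.0/0.246) = 44.17 rad/s.
Critical damping c_c = 2√(k_eq·m) = 2√(480.0 × 0.246) = 21.73 N·s/m, so ζ = c/c_c = 5.03/21.73 = 0.2314.
ω_d = ω_n√(1 − ζ²) = 44.17 × √(1 − 0.0536) = 42.97 rad/s.
T_d = 2π/ω_d = 0.1462 s.

0.146 s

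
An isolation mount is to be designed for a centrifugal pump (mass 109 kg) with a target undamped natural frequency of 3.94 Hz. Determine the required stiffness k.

ω_n = 2πf_n = 2π × 3.94 = 24.76 rad/s.
k = m·ω_n² = 109 × 24.76² = 109 × 612.8 = 66800 N/m.

66800 N/m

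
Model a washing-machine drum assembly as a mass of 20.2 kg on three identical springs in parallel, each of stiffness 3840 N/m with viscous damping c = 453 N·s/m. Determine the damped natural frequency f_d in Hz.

3.36 Hz

Parallel springs add: k_eq = 3 × 3840 = 11520 N/m.
ω_n = √(k_eq/m) = √(11520/20.2) = 23.88 rad/s.
Critical damping c_c = 2√(k_eq·m) = 2√(11520 × 20.2) = 964.8 N·s/m, so ζ = c/c_c = 453/964.8 = 0.4695.
ω_d = ω_n√(1 − ζ²) = 23.88 × √(1 − 0.220) = 21.08 rad/s.
f_d = ω_d/(2π) = 3.356 Hz.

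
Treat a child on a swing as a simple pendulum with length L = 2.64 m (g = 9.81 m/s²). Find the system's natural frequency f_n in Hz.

0.307 Hz

For a simple pendulum ω_n = √(g/L) = √(9.81/2.64) = √3.716 = 1.928 rad/s.
f_n = ω_n/(2π) = 1.928/6.283 = 0.3068 Hz.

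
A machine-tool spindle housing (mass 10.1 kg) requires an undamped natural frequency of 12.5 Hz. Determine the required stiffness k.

62300 N/m

ω_n = 2πf_n = 2π × 12.5 = 78.54 rad/s.
k = m·ω_n² = 10.1 × 78.54² = 10.1 × 6169 = 62300 N/m.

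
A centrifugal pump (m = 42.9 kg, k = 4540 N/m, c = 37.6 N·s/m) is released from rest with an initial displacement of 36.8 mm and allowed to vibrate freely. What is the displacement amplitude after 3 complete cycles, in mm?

ζ = c/(2√(km)) = 37.6/(2√(4540 × 42.9)) = 37.6/882.6 = 0.04260.
Logarithmic decrement δ = 2πζ/√(1 − ζ²) = 2π × 0.04260/√(1 − 0.00181) = 0.2679.
After n cycles, x_n/x₀ = e^(−nδ), so x_3 = 36.8 × e^(−3 × 0.2679) = 36.8 × 0.4477 = 16.47 mm.

16.5 mm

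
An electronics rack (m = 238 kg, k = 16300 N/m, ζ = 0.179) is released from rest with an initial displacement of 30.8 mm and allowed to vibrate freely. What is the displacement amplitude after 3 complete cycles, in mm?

0.998 mm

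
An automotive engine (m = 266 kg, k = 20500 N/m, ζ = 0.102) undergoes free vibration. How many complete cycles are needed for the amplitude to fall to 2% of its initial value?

7 cycles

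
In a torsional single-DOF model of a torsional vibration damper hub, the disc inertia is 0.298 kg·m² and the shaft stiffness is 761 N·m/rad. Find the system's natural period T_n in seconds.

0.124 s

ω_n = √(k_t/J) = √(761/0.298) = √2554 = 50.53 rad/s.
T_n = 2π/ω_n = 6.283/50.53 = 0.1243 s.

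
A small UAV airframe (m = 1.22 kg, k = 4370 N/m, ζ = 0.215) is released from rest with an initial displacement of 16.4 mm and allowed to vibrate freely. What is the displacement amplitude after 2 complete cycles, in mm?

1.03 mm

Logarithmic decrement δ = 2πζ/√(1 − ζ²) = 2π × 0.2150/√(1 − 0.0462) = 1.383.
After n cycles, x_n/x₀ = e^(−nδ), so x_2 = 16.4 × e^(−2 × 1.383) = 16.4 × 0.06288 = 1.031 mm.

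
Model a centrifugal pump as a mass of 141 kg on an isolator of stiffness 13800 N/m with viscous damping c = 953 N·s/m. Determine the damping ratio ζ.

ω_n = √(k/m) = √(13800/141) = 9.893 rad/s.
Critical damping c_c = 2√(k·m) = 2√(13800 × 141) = 2790 N·s/m, so ζ = c/c_c = 953/2790 = 0.3416.

0.342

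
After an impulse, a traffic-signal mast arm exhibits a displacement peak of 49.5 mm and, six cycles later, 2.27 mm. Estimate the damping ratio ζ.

0.0815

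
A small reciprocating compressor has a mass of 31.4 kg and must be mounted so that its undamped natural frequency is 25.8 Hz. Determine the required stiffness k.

ω_n = 2πf_n = 2π × 25.8 = 162.1 rad/s.
k = m·ω_n² = 31.4 × 162.1² = 31.4 × 26280 = 825100 N/m.

825000 N/m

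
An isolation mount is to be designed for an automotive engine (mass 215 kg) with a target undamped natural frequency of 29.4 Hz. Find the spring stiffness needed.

7340000 N/m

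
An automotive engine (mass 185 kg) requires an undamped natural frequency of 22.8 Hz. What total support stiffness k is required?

ω_n = 2πf_n = 2π × 22.8 = 143.3 rad/s.
k = m·ω_n² = 185 × 143.3² = 185 × 20520 = 3797000 N/m.

3800000 N/m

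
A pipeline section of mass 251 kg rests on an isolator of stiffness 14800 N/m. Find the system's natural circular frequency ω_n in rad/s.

ω_n = √(k/m) = √(14800/251) = √58.96 = 7.679 rad/s.

7.68 rad/s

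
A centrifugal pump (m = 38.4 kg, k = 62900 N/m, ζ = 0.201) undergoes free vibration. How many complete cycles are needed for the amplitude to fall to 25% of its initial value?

Logarithmic decrement δ = 2πζ/√(1 − ζ²) = 2π × 0.2010/√(1 − 0.0404) = 1.289.
x_n/x₀ = e^(−nδ) ≤ 0.25; take ln: n ≥ ln(1/0.25)/δ = 1.386/1.289 = 1.075.
So 2 complete cycles are required.

2 cycles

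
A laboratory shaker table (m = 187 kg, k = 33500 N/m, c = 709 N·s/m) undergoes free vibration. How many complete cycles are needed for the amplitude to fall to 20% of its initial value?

2 cycles

ζ = c/(2√(km)) = 709/(2√(33500 × 187)) = 709/5006 = 0.1416.
Logarithmic decrement δ = 2πζ/√(1 − ζ²) = 2π × 0.1416/√(1 − 0.0201) = 0.8990.
x_n/x₀ = e^(−nδ) ≤ 0.2; take ln: n ≥ ln(1/0.2)/δ = 1.609/0.8990 = 1.790.
So 2 complete cycles are required.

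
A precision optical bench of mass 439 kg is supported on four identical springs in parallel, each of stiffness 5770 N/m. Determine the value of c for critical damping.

6370 N·s/m

Parallel springs add: k_eq = 4 × 5770 = 23080 N/m.
c_c = 2√(k_eq·m) = 2√(23080 × 439) = 2 × 3183 = 6366 N·s/m.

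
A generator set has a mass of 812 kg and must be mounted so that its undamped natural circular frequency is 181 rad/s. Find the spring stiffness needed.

k = m·ω_n² = 812 × 181.0² = 812 × 32760 = 26600000 N/m.

26600000 N/m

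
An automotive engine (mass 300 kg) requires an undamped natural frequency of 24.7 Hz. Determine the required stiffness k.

ω_n = 2πf_n = 2π × 24.7 = 155.2 rad/s.
k = m·ω_n² = 300 × 155.2² = 300 × 24090 = 7226000 N/m.

7230000 N/m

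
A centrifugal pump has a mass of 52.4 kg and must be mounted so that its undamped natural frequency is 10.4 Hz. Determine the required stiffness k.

ω_n = 2πf_n = 2π × 10.4 = 65.35 rad/s.
k = m·ω_n² = 52.4 × 65.35² = 52.4 × 4270 = 223700 N/m.

224000 N/m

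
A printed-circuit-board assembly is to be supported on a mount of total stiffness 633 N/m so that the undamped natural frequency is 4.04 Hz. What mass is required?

0.982 kg

ω_n = 2πf_n = 2π × 4.04 = 25.38 rad/s.
m = k/ω_n² = 633/25.38² = 633/644.4 = 0.9824 kg.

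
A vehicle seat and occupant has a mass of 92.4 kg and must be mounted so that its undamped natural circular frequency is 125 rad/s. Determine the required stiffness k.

k = m·ω_n² = 92.4 × 125.0² = 92.4 × 15620 = 1444000 N/m.

1440000 N/m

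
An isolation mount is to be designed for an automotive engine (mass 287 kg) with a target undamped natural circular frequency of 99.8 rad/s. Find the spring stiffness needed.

k = m·ω_n² = 287 × 99.80² = 287 × 9960 = 2859000 N/m.

2860000 N/m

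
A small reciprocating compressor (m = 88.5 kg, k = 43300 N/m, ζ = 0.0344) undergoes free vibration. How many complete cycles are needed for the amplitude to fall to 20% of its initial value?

Logarithmic decrement δ = 2πζ/√(1 − ζ²) = 2π × 0.03440/√(1 − 0.00118) = 0.2163.
x_n/x₀ = e^(−nδ) ≤ 0.2; take ln: n ≥ ln(1/0.2)/δ = 1.609/0.2163 = 7.442.
So 8 complete cycles are required.

8 cycles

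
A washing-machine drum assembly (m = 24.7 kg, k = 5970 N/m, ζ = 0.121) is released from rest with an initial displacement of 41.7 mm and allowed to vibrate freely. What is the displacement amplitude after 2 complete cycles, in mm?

9.01 mm

Logarithmic decrement δ = 2πζ/√(1 − ζ²) = 2π × 0.1210/√(1 − 0.0146) = 0.7659.
After n cycles, x_n/x₀ = e^(−nδ), so x_2 = 41.7 × e^(−2 × 0.7659) = 41.7 × 0.2161 = 9.013 mm.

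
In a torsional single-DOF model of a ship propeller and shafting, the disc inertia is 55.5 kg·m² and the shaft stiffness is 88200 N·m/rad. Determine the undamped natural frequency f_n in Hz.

6.34 Hz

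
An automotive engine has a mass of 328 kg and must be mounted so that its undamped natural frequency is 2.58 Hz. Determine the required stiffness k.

86200 N/m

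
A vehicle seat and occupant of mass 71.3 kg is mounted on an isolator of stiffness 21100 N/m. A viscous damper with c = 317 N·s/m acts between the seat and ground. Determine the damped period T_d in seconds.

ω_n = √(k/m) = √(21100/71.3) = 17.20 rad/s.
Critical damping c_c = 2√(k·m) = 2√(21100 × 71.3) = 2453 N·s/m, so ζ = c/c_c = 317/2453 = 0.1292.
ω_d = ω_n√(1 − ζ²) = 17.20 × √(1 − 0.0167) = 17.06 rad/s.
T_d = 2π/ω_d = 0.3683 s.

0.368 s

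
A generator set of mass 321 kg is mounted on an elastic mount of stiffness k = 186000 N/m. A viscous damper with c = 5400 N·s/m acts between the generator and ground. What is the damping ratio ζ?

ω_n = √(k/m) = √(186000/321) = 24.07 rad/s.
Critical damping c_c = 2√(k·m) = 2√(186000 × 321) = 15450 N·s/m, so ζ = c/c_c = 5400/15450 = 0.3494.

0.349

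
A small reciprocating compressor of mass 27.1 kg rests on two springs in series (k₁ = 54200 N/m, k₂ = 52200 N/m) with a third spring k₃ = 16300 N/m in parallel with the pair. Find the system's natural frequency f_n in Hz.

Series pair: k_s = k₁k₂/(k₁+k₂) = (54200)(52200)/(54200 + 52200) = 26590 N/m. In parallel with k₃: k_eq = 26590 + 16300 = 42890 N/m.
ω_n = √(k_eq/m) = √(42890/27.1) = √1583 = 39.78 rad/s.
f_n = ω_n/(2π) = 39.78/6.283 = 6.332 Hz.

6.33 Hz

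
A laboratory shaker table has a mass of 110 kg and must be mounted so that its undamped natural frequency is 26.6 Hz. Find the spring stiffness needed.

3070000 N/m

ω_n = 2πf_n = 2π × 26.6 = 167.1 rad/s.
k = m·ω_n² = 110 × 167.1² = 110 × 27930 = 3073000 N/m.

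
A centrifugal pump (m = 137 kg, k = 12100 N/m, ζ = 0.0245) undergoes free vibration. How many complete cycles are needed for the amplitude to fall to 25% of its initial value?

10 cycles

Logarithmic decrement δ = 2πζ/√(1 − ζ²) = 2π × 0.02450/√(1 − 0.000600) = 0.1540.
x_n/x₀ = e^(−nδ) ≤ 0.25; take ln: n ≥ ln(1/0.25)/δ = 1.386/0.1540 = 9.003.
So 10 complete cycles are required.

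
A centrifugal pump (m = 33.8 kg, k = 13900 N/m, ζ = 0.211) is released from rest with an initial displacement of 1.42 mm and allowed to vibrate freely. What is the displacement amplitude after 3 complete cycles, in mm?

Logarithmic decrement δ = 2πζ/√(1 − ζ²) = 2π × 0.2110/√(1 − 0.0445) = 1.356.
After n cycles, x_n/x₀ = e^(−nδ), so x_3 = 1.42 × e^(−3 × 1.356) = 1.42 × 0.01710 = 0.02428 mm.

0.0243 mm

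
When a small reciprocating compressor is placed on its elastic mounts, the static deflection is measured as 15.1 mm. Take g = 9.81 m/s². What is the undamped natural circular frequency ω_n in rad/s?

25.5 rad/s

ω_n = √(g/δ_st) = √(9.81/0.0151) = √649.7 = 25.49 rad/s.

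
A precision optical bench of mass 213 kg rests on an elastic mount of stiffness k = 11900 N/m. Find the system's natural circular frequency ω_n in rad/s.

7.47 rad/s

ω_n = √(k/m) = √(11900/213) = √55.87 = 7.475 rad/s.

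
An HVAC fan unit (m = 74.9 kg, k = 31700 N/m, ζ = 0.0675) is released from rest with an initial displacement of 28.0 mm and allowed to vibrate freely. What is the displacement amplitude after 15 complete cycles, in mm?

Logarithmic decrement δ = 2πζ/√(1 − ζ²) = 2π × 0.06750/√(1 − 0.00456) = 0.4251.
After n cycles, x_n/x₀ = e^(−nδ), so x_15 = 28.0 × e^(−15 × 0.4251) = 28.0 × 0.001701 = 0.04764 mm.

0.0476 mm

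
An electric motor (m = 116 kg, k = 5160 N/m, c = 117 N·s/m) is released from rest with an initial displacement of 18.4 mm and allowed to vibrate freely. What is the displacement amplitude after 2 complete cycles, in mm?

7.10 mm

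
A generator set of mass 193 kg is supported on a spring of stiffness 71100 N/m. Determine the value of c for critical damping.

7410 N·s/m

c_c = 2√(k·m) = 2√(71100 × 193) = 2 × 3704 = 7409 N·s/m.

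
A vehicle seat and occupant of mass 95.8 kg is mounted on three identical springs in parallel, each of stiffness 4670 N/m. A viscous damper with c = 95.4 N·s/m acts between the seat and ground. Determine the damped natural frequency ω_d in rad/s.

Parallel springs add: k_eq = 3 × 4670 = 14010 N/m.
ω_n = √(k_eq/m) = √(14010/95.8) = 12.09 rad/s.
Critical damping c_c = 2√(k_eq·m) = 2√(14010 × 95.8) = 2317 N·s/m, so ζ = c/c_c = 95.4/2317 = 0.04117.
ω_d = ω_n√(1 − ζ²) = 12.09 × √(1 − 0.00170) = 12.08 rad/s.

12.1 rad/s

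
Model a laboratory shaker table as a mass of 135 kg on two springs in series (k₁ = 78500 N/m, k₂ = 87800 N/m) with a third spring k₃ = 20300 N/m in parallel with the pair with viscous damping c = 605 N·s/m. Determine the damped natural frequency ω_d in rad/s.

Series pair: k_s = k₁k₂/(k₁+k₂) = (78500)(87800)/(78500 + 87800) = 41440 N/m. In parallel with k₃: k_eq = 41440 + 20300 = 61740 N/m.
ω_n = √(k_eq/m) = √(61740/135) = 21.39 rad/s.
Critical damping c_c = 2√(k_eq·m) = 2√(61740 × 135) = 5774 N·s/m, so ζ = c/c_c = 605/5774 = 0.1048.
ω_d = ω_n√(1 − ζ²) = 21.39 × √(1 − 0.0110) = 21.27 rad/s.

21.3 rad/s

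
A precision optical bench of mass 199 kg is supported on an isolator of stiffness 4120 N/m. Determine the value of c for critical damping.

c_c = 2√(k·m) = 2√(4120 × 199) = 2 × 905.5 = 1811 N·s/m.

1810 N·s/m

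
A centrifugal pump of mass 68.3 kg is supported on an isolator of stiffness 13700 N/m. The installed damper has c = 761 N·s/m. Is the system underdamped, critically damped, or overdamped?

c_c = 2√(k·m) = 1935 N·s/m; ζ = c/c_c = 761/1935 = 0.393.
Since ζ < 1 the system is underdamped.

underdamped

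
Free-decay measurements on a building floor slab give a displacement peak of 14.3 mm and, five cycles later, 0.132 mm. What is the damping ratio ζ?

Logarithmic decrement δ = (1/n)·ln(x₀/x_n) = (1/5)·ln(14.3/0.132) = (1/5)·ln(108.3) = 0.9370.
ζ = δ/√(4π² + δ²) = 0.9370/√(39.48 + 0.878) = 0.9370/6.353 = 0.1475.

0.148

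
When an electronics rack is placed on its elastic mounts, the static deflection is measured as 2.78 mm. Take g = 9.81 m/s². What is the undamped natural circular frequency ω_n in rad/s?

59.4 rad/s

ω_n = √(g/δ_st) = √(9.81/0.00278) = √3529 = 59.40 rad/s.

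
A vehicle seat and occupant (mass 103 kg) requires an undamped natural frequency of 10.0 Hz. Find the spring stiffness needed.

ω_n = 2πf_n = 2π × 10.0 = 62.83 rad/s.
k = m·ω_n² = 103 × 62.83² = 103 × 3948 = 406600 N/m.

407000 N/m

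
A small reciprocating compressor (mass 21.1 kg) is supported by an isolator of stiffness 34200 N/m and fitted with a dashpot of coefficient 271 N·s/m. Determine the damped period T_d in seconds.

ω_n = √(k/m) = √(34200/21.1) = 40.26 rad/s.
Critical damping c_c = 2√(k·m) = 2√(34200 × 21.1) = 1699 N·s/m, so ζ = c/c_c = 271/1699 = 0.1595.
ω_d = ω_n√(1 − ζ²) = 40.26 × √(1 − 0.0254) = 39.74 rad/s.
T_d = 2π/ω_d = 0.1581 s.

0.158 s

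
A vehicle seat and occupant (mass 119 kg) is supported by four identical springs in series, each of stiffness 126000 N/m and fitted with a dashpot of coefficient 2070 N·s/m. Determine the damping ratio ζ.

Series springs: 1/k_eq = 4/126000, so k_eq = 126000/4 = 31500 N/m.
ω_n = √(k_eq/m) = √(31500/119) = 16.27 rad/s.
Critical damping c_c = 2√(k_eq·m) = 2√(31500 × 119) = 3872 N·s/m, so ζ = c/c_c = 2070/3872 = 0.5346.

0.535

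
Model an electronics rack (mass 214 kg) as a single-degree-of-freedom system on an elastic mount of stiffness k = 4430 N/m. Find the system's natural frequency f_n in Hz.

ω_n = √(k/m) = √(4430/214) = √20.70 = 4.550 rad/s.
f_n = ω_n/(2π) = 4.550/6.283 = 0.7241 Hz.

0.724 Hz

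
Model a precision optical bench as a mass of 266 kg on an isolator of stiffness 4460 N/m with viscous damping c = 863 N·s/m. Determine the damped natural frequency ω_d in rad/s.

ω_n = √(k/m) = √(4460/266) = 4.095 rad/s.
Critical damping c_c = 2√(k·m) = 2√(4460 × 266) = 2178 N·s/m, so ζ = c/c_c = 863/2178 = 0.3962.
ω_d = ω_n√(1 − ζ²) = 4.095 × √(1 − 0.157) = 3.760 rad/s.

3.76 rad/s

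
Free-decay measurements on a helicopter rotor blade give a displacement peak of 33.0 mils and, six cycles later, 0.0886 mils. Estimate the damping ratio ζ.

Logarithmic decrement δ = (1/n)·ln(x₀/x_n) = (1/6)·ln(33.0/0.0886) = (1/6)·ln(372.5) = 0.9867.
ζ = δ/√(4π² + δ²) = 0.9867/√(39.48 + 0.974) = 0.9867/6.360 = 0.1551.

0.155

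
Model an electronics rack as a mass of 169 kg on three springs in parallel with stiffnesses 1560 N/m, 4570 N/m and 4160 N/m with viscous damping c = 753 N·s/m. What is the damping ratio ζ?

Parallel springs add: k_eq = 1560 + 4570 + 4160 = 10290 N/m.
ω_n = √(k_eq/m) = √(10290/169) = 7.803 rad/s.
Critical damping c_c = 2√(k_eq·m) = 2√(10290 × 169) = 2637 N·s/m, so ζ = c/c_c = 753/2637 = 0.2855.

0.286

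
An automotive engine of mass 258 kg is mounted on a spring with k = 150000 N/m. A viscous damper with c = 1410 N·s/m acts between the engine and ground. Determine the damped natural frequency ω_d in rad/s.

24.0 rad/s

ω_n = √(k/m) = √(150000/258) = 24.11 rad/s.
Critical damping c_c = 2√(k·m) = 2√(150000 × 258) = 12440 N·s/m, so ζ = c/c_c = 1410/12440 = 0.1133.
ω_d = ω_n√(1 − ζ²) = 24.11 × √(1 − 0.0128) = 23.96 rad/s.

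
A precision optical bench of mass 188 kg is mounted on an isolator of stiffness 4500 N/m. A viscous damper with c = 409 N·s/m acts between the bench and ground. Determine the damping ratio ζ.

ω_n = √(k/m) = √(4500/188) = 4.892 rad/s.
Critical damping c_c = 2√(k·m) = 2√(4500 × 188) = 1840 N·s/m, so ζ = c/c_c = 409/1840 = 0.2223.

0.222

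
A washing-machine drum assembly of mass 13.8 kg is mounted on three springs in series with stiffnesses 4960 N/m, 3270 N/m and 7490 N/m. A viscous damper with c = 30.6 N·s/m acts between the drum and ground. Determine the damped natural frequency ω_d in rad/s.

10.6 rad/s

Series springs: 1/k_eq = 1/4960 + 1/3270 + 1/7490 = 0.0006409, so k_eq = 1560 N/m.
ω_n = √(k_eq/m) = √(1560/13.8) = 10.63 rad/s.
Critical damping c_c = 2√(k_eq·m) = 2√(1560 × 13.8) = 293.5 N·s/m, so ζ = c/c_c = 30.6/293.5 = 0.1043.
ω_d = ω_n√(1 − ζ²) = 10.63 × √(1 − 0.0109) = 10.57 rad/s.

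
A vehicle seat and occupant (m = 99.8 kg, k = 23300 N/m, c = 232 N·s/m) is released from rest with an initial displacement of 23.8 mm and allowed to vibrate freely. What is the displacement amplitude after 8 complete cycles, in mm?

0.514 mm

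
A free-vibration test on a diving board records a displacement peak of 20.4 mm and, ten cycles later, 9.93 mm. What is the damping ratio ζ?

0.0115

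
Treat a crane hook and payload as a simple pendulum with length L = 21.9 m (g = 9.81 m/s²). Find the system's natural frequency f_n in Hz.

0.107 Hz

For a simple pendulum ω_n = √(g/L) = √(9.81/21.9) = √0.4479 = 0.6693 rad/s.
f_n = ω_n/(2π) = 0.6693/6.283 = 0.1065 Hz.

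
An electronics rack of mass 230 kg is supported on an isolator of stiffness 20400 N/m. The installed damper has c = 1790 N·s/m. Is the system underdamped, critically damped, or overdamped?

underdamped

c_c = 2√(k·m) = 4332 N·s/m; ζ = c/c_c = 1790/4332 = 0.413.
Since ζ < 1 the system is underdamped.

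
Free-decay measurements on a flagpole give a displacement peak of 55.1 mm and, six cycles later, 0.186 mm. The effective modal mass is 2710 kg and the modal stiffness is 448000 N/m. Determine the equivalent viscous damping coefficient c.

10400 N·s/m

Logarithmic decrement δ = (1/n)·ln(x₀/x_n) = (1/6)·ln(55.1/0.186) = (1/6)·ln(296.2) = 0.9485.
ζ = δ/√(4π² + δ²) = 0.9485/√(39.48 + 0.900) = 0.9485/6.354 = 0.1493.
c = ζ · 2√(km) = 0.1493 × 2√(448000 × 2710) = 0.1493 × 69690 = 10400 N·s/m.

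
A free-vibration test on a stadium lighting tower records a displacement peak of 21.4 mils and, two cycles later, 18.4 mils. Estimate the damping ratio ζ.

0.0120

Logarithmic decrement δ = (1/n)·ln(x₀/x_n) = (1/2)·ln(21.4/18.4) = (1/2)·ln(1.163) = 0.07552.
ζ = δ/√(4π² + δ²) = 0.07552/√(39.48 + 0.00570) = 0.07552/6.284 = 0.01202.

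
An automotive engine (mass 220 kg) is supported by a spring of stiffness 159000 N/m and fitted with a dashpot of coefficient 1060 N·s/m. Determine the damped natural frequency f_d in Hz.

4.26 Hz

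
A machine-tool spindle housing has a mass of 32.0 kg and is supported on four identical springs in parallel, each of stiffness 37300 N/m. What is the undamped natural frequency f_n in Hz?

10.9 Hz

Parallel springs add: k_eq = 4 × 37300 = 149200 N/m.
ω_n = √(k_eq/m) = √(149200/32.0) = √4662 = 68.28 rad/s.
f_n = ω_n/(2π) = 68.28/6.283 = 10.87 Hz.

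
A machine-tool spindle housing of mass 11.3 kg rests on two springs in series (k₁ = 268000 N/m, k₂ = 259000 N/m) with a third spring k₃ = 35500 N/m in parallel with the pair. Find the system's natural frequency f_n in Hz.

Series pair: k_s = k₁k₂/(k₁+k₂) = (268000)(259000)/(268000 + 259000) = 131700 N/m. In parallel with k₃: k_eq = 131700 + 35500 = 167200 N/m.
ω_n = √(k_eq/m) = √(167200/11.3) = √14800 = 121.6 rad/s.
f_n = ω_n/(2π) = 121.6/6.283 = 19.36 Hz.

19.4 Hz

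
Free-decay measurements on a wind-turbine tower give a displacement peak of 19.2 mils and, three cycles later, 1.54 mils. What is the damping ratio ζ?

0.133

Logarithmic decrement δ = (1/n)·ln(x₀/x_n) = (1/3)·ln(19.2/1.54) = (1/3)·ln(12.47) = 0.8410.
ζ = δ/√(4π² + δ²) = 0.8410/√(39.48 + 0.707) = 0.8410/6.339 = 0.1327.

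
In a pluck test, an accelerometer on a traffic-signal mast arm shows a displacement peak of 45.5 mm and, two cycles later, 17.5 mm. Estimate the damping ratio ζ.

0.0758

Logarithmic decrement δ = (1/n)·ln(x₀/x_n) = (1/2)·ln(45.5/17.5) = (1/2)·ln(2.600) = 0.4778.
ζ = δ/√(4π² + δ²) = 0.4778/√(39.48 + 0.228) = 0.4778/6.301 = 0.07582.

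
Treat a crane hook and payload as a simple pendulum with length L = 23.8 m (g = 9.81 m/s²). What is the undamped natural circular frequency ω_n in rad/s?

For a simple pendulum ω_n = √(g/L) = √(9.81/23.8) = √0.4122 = 0.6420 rad/s.

0.642 rad/s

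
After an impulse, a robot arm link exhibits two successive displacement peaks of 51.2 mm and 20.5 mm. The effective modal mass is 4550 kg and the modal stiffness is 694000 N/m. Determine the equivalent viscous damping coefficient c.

Logarithmic decrement δ = (1/n)·ln(x₀/x_n) = (1/1)·ln(51.2/20.5) = (1/1)·ln(2.498) = 0.9153.
ζ = δ/√(4π² + δ²) = 0.9153/√(39.48 + 0.838) = 0.9153/6.350 = 0.1442.
c = ζ · 2√(km) = 0.1442 × 2√(694000 × 4550) = 0.1442 × 112400 = 16200 N·s/m.

16200 N·s/m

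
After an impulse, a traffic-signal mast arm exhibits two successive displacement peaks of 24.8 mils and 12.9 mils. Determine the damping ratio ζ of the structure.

0.103

Logarithmic decrement δ = (1/n)·ln(x₀/x_n) = (1/1)·ln(24.8/12.9) = (1/1)·ln(1.922) = 0.6536.
ζ = δ/√(4π² + δ²) = 0.6536/√(39.48 + 0.427) = 0.6536/6.317 = 0.1035.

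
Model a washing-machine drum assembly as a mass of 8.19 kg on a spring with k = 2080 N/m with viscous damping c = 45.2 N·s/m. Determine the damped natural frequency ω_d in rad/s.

15.7 rad/s

ω_n = √(k/m) = √(2080/8.19) = 15.94 rad/s.
Critical damping c_c = 2√(k·m) = 2√(2080 × 8.19) = 261.0 N·s/m, so ζ = c/c_c = 45.2/261.0 = 0.1732.
ω_d = ω_n√(1 − ζ²) = 15.94 × √(1 − 0.0300) = 15.70 rad/s.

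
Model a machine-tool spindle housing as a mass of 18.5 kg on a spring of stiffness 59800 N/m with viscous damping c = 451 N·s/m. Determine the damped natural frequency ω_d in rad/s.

ω_n = √(k/m) = √(59800/18.5) = 56.85 rad/s.
Critical damping c_c = 2√(k·m) = 2√(59800 × 18.5) = 2104 N·s/m, so ζ = c/c_c = 451/2104 = 0.2144.
ω_d = ω_n√(1 − ζ²) = 56.85 × √(1 − 0.0460) = 55.53 rad/s.

55.5 rad/s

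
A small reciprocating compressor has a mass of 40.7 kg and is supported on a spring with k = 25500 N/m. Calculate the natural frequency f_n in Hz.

ω_n = √(k/m) = √(25500/40.7) = √626.5 = 25.03 rad/s.
f_n = ω_n/(2π) = 25.03/6.283 = 3.984 Hz.

3.98 Hz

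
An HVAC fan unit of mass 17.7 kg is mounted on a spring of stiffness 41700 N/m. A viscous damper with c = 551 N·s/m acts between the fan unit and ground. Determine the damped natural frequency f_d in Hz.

ω_n = √(k/m) = √(41700/17.7) = 48.54 rad/s.
Critical damping c_c = 2√(k·m) = 2√(41700 × 17.7) = 1718 N·s/m, so ζ = c/c_c = 551/1718 = 0.3207.
ω_d = ω_n√(1 − ζ²) = 48.54 × √(1 − 0.103) = 45.97 rad/s.
f_d = ω_d/(2π) = 7.317 Hz.

7.32 Hz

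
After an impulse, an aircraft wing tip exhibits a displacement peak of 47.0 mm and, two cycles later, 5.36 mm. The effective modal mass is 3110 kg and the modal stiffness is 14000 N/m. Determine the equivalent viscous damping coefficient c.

2250 N·s/m

Logarithmic decrement δ = (1/n)·ln(x₀/x_n) = (1/2)·ln(47.0/5.36) = (1/2)·ln(8.769) = 1.086.
ζ = δ/√(4π² + δ²) = 1.086/√(39.48 + 1.18) = 1.086/6.376 = 0.1703.
c = ζ · 2√(km) = 0.1703 × 2√(14000 × 3110) = 0.1703 × 13200 = 2247 N·s/m.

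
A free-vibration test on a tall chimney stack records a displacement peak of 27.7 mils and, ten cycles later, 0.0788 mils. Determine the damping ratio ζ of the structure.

Logarithmic decrement δ = (1/n)·ln(x₀/x_n) = (1/10)·ln(27.7/0.0788) = (1/10)·ln(351.5) = 0.5862.
ζ = δ/√(4π² + δ²) = 0.5862/√(39.48 + 0.344) = 0.5862/6.310 = 0.09290.

0.0929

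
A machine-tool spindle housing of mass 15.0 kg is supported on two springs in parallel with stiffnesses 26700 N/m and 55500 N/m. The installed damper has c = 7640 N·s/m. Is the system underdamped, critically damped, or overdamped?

overdamped

Parallel springs add: k_eq = 26700 + 55500 = 82200 N/m.
c_c = 2√(k_eq·m) = 2221 N·s/m; ζ = c/c_c = 7640/2221 = 3.44.
Since ζ > 1 the system is overdamped.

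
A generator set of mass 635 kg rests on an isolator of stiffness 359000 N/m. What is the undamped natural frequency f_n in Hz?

3.78 Hz

ω_n = √(k/m) = √(359000/635) = √565.4 = 23.78 rad/s.
f_n = ω_n/(2π) = 23.78/6.283 = 3.784 Hz.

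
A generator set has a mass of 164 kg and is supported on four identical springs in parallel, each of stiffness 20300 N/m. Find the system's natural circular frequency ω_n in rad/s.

Parallel springs add: k_eq = 4 × 20300 = 81200 N/m.
ω_n = √(k_eq/m) = √(81200/164) = √495.1 = 22.25 rad/s.

22.3 rad/s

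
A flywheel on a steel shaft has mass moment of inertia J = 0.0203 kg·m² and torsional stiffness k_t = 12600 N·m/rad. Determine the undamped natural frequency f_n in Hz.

125 Hz

ω_n = √(k_t/J) = √(12600/0.0203) = √620700 = 787.8 rad/s.
f_n = ω_n/(2π) = 787.8/6.283 = 125.4 Hz.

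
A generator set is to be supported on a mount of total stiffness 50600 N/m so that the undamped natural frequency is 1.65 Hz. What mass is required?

ω_n = 2πf_n = 2π × 1.65 = 10.37 rad/s.
m = k/ω_n² = 50600/10.37² = 50600/107.5 = 470.8 kg.

471 kg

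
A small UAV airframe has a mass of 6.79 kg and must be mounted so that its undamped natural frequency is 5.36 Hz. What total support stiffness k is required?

7700 N/m

ω_n = 2πf_n = 2π × 5.36 = 33.68 rad/s.
k = m·ω_n² = 6.79 × 33.68² = 6.79 × 1134 = 7701 N/m.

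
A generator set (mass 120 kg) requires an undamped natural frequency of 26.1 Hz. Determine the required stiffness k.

3230000 N/m

ω_n = 2πf_n = 2π × 26.1 = 164.0 rad/s.
k = m·ω_n² = 120 × 164.0² = 120 × 26890 = 3227000 N/m.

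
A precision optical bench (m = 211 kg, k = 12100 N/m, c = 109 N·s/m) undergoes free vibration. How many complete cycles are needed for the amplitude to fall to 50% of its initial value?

4 cycles

ζ = c/(2√(km)) = 109/(2√(12100 × 211)) = 109/3196 = 0.03411.
Logarithmic decrement δ = 2πζ/√(1 − ζ²) = 2π × 0.03411/√(1 − 0.00116) = 0.2144.
x_n/x₀ = e^(−nδ) ≤ 0.5; take ln: n ≥ ln(1/0.5)/δ = 0.6931/0.2144 = 3.232.
So 4 complete cycles are required.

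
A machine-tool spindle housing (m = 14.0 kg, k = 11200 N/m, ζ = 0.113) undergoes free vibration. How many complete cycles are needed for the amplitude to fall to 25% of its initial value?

2 cycles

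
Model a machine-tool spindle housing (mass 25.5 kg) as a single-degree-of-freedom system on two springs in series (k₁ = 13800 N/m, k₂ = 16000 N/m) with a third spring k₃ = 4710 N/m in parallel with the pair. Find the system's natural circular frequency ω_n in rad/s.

Series pair: k_s = k₁k₂/(k₁+k₂) = (13800)(16000)/(13800 + 16000) = 7409 N/m. In parallel with k₃: k_eq = 7409 + 4710 = 12120 N/m.
ω_n = √(k_eq/m) = √(12120/25.5) = √475.3 = 21.80 rad/s.

21.8 rad/s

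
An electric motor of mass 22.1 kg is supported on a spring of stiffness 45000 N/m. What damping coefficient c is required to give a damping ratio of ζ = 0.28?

c_c = 2√(k·m) = 2√(45000 × 22.1) = 1994 N·s/m.
c = ζ·c_c = 0.28 × 1994 = 558.5 N·s/m.

558 N·s/m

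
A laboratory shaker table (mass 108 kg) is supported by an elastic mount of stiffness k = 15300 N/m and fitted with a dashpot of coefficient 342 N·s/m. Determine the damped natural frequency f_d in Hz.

ω_n = √(k/m) = √(15300/108) = 11.90 rad/s.
Critical damping c_c = 2√(k·m) = 2√(15300 × 108) = 2571 N·s/m, so ζ = c/c_c = 342/2571 = 0.1330.
ω_d = ω_n√(1 − ζ²) = 11.90 × √(1 − 0.0177) = 11.80 rad/s.
f_d = ω_d/(2π) = 1.877 Hz.

1.88 Hz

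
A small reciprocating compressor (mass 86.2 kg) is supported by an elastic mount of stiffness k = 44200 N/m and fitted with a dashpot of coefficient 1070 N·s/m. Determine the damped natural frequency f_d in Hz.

3.47 Hz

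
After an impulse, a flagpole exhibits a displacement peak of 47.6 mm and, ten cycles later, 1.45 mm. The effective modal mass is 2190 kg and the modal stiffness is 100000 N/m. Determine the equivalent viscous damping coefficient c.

Logarithmic decrement δ = (1/n)·ln(x₀/x_n) = (1/10)·ln(47.6/1.45) = (1/10)·ln(32.83) = 0.3491.
ζ = δ/√(4π² + δ²) = 0.3491/√(39.48 + 0.122) = 0.3491/6.293 = 0.05548.
c = ζ · 2√(km) = 0.05548 × 2√(100000 × 2190) = 0.05548 × 29600 = 1642 N·s/m.

1640 N·s/m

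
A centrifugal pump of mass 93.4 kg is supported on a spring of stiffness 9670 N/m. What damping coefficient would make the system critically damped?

1900 N·s/m

c_c = 2√(k·m) = 2√(9670 × 93.4) = 2 × 950.4 = 1901 N·s/m.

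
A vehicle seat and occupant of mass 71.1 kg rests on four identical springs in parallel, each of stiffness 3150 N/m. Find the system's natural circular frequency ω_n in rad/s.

13.3 rad/s

Parallel springs add: k_eq = 4 × 3150 = 12600 N/m.
ω_n = √(k_eq/m) = √(12600/71.1) = √177.2 = 13.31 rad/s.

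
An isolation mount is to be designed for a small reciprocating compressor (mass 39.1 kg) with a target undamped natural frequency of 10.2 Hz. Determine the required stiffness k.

161000 N/m

ω_n = 2πf_n = 2π × 10.2 = 64.09 rad/s.
k = m·ω_n² = 39.1 × 64.09² = 39.1 × 4107 = 160600 N/m.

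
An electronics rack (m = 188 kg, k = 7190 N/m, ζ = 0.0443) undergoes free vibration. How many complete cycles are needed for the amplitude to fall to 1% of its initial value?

17 cycles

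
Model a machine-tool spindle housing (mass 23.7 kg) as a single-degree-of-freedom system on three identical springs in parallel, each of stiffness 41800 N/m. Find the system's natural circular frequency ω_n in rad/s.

72.7 rad/s

Parallel springs add: k_eq = 3 × 41800 = 125400 N/m.
ω_n = √(k_eq/m) = √(125400/23.7) = √5291 = 72.74 rad/s.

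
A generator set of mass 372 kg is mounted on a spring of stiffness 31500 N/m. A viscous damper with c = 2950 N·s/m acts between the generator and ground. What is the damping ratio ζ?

0.431

ω_n = √(k/m) = √(31500/372) = 9.202 rad/s.
Critical damping c_c = 2√(k·m) = 2√(31500 × 372) = 6846 N·s/m, so ζ = c/c_c = 2950/6846 = 0.4309.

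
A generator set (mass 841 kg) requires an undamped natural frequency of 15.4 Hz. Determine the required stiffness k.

ω_n = 2πf_n = 2π × 15.4 = 96.76 rad/s.
k = m·ω_n² = 841 × 96.76² = 841 × 9363 = 7874000 N/m.

7870000 N/m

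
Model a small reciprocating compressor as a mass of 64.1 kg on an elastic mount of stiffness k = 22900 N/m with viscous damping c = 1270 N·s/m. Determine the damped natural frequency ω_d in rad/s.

16.1 rad/s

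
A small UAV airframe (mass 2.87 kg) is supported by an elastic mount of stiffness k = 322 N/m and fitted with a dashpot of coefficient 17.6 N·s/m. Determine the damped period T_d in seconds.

0.620 s

ω_n = √(k/m) = √(322.0/2.87) = 10.59 rad/s.
Critical damping c_c = 2√(k·m) = 2√(322.0 × 2.87) = 60.80 N·s/m, so ζ = c/c_c = 17.6/60.80 = 0.2895.
ω_d = ω_n√(1 − ζ²) = 10.59 × √(1 − 0.0838) = 10.14 rad/s.
T_d = 2π/ω_d = 0.6197 s.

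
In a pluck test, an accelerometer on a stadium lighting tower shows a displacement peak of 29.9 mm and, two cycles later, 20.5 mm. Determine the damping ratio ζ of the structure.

Logarithmic decrement δ = (1/n)·ln(x₀/x_n) = (1/2)·ln(29.9/20.5) = (1/2)·ln(1.459) = 0.1887.
ζ = δ/√(4π² + δ²) = 0.1887/√(39.48 + 0.0356) = 0.1887/6.286 = 0.03002.

0.0300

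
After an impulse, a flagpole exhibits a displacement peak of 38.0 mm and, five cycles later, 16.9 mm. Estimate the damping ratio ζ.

Logarithmic decrement δ = (1/n)·ln(x₀/x_n) = (1/5)·ln(38.0/16.9) = (1/5)·ln(2.249) = 0.1621.
ζ = δ/√(4π² + δ²) = 0.1621/√(39.48 + 0.0263) = 0.1621/6.285 = 0.02578.

0.0258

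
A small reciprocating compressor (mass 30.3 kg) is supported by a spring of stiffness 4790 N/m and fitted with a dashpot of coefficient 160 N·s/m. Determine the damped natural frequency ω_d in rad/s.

12.3 rad/s

ω_n = √(k/m) = √(4790/30.3) = 12.57 rad/s.
Critical damping c_c = 2√(k·m) = 2√(4790 × 30.3) = 761.9 N·s/m, so ζ = c/c_c = 160/761.9 = 0.2100.
ω_d = ω_n√(1 − ζ²) = 12.57 × √(1 − 0.0441) = 12.29 rad/s.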